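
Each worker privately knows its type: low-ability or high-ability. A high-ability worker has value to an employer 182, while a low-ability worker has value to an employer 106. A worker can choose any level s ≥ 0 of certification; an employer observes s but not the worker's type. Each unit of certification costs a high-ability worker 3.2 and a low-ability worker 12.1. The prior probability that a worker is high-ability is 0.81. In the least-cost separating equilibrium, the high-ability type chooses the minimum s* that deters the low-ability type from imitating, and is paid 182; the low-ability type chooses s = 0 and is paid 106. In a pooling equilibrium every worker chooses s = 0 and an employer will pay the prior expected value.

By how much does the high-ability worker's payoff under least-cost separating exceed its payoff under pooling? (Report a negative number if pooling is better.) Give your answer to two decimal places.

-5.66

Least-cost separating signal: s* solves 106 = 182 − 12.1·s*, so s* = (182 − 106)/12.1 ≈ 6.2810.
High-ability type's separating payoff: 182 − 3.2 × s* = 182 − 3.2 × (182 − 106)/12.1 = 182 − 243.2/12.1 ≈ 161.9008.
Pooling payoff: 0.81 × 182 + 0.19 × 106 = 167.56.
Difference: 161.9008 − 167.56 = -5.6592, i.e. -5.66 to two decimal places.
The high-ability type would prefer the pooling outcome.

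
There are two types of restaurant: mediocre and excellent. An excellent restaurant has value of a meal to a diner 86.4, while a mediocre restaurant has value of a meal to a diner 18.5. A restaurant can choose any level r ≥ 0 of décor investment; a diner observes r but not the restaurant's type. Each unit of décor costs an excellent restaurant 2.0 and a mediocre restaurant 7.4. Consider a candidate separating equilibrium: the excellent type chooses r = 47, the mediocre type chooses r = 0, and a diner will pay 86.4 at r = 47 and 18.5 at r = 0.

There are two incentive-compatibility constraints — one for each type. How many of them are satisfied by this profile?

1

Excellent type: signal → 86.4 − 2.0 × 47 = -7.6; deviate to 0 → 18.5. IC fails (-7.6 < 18.5).
Mediocre type: stay at 0 → 18.5; mimic → 86.4 − 7.4 × 47 = -261.4. IC holds (18.5 ≥ -261.4).
1 of 2 constraints hold, so this profile is not an equilibrium.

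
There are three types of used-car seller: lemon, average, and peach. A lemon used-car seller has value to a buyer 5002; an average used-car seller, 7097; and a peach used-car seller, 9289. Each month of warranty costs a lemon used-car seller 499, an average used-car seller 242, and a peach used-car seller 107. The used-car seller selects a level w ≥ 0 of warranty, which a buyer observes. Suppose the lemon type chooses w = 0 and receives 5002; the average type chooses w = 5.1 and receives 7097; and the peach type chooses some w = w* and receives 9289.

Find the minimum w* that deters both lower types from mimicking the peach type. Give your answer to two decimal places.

Average type (on-path payoff 7097 − 242×5.1 = 5862.8) won't mimic when 5862.8 ≥ 9289 − 242·w*, i.e. w* ≥ 14.16.
Lemon type (on-path payoff 5002) won't mimic when 5002 ≥ 9289 − 499·w*, i.e. w* ≥ 8.59.
Both must hold, so w* = max(8.59, 14.16) = 14.16. The average type's constraint binds.

14.16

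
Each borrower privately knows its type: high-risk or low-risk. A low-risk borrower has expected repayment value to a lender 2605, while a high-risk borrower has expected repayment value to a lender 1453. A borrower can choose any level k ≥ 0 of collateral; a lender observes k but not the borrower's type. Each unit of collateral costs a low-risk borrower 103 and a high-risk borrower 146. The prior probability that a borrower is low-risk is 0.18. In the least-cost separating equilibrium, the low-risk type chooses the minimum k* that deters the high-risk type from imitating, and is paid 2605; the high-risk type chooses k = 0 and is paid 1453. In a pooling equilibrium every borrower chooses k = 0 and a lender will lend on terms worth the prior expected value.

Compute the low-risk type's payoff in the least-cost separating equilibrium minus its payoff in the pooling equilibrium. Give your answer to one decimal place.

Least-cost separating signal: k* solves 1453 = 2605 − 146·k*, so k* = (2605 − 1453)/146 ≈ 7.8904.
Low-risk type's separating payoff: 2605 − 103 × k* = 2605 − 103 × (2605 − 1453)/146 = 2605 − 118656/146 ≈ 1792.288.
Pooling payoff: 0.18 × 2605 + 0.82 × 1453 = 1660.36.
Difference: 1792.288 − 1660.36 = 131.928, i.e. 131.9 to one decimal place.
The low-risk type prefers to separate.

131.9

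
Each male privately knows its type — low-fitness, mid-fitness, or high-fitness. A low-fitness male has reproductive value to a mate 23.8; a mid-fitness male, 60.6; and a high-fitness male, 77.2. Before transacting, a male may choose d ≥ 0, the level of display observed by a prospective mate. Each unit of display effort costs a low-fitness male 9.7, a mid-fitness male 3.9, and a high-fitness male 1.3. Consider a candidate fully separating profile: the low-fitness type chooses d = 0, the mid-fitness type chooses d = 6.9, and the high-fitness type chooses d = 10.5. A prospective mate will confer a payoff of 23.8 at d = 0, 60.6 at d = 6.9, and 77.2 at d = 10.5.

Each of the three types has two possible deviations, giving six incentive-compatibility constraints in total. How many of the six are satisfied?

Low-fitness (own payoff 23.8): to d=6.9 gives 60.6 − 9.7×6.9 = -6.33 → no gain ✓; to d=10.5 gives 77.2 − 9.7×10.5 = -24.65 → no gain ✓.
Mid-fitness (own payoff 60.6 − 3.9×6.9 = 33.69): to d=0 gives 23.8 → no gain ✓; to d=10.5 gives 77.2 − 3.9×10.5 = 36.25 → profitable ✗.
High-fitness (own payoff 77.2 − 1.3×10.5 = 63.55): to d=0 gives 23.8 → no gain ✓; to d=6.9 gives 60.6 − 1.3×6.9 = 51.63 → no gain ✓.
5 of the 6 constraints hold; not an equilibrium.

5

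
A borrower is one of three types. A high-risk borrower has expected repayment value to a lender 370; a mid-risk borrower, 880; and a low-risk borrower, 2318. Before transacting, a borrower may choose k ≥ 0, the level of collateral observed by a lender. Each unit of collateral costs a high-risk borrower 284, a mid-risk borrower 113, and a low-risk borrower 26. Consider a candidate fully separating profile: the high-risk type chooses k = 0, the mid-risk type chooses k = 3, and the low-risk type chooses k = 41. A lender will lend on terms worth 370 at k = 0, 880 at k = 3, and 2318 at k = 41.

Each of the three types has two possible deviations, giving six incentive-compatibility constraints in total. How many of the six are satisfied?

6

Mid-risk (own payoff 880 − 113×3 = 541): to k=0 gives 370 → no gain ✓; to k=41 gives 2318 − 113×41 = -2315 → no gain ✓.
High-risk (own payoff 370): to k=3 gives 880 − 284×3 = 28 → no gain ✓; to k=41 gives 2318 − 284×41 = -9326 → no gain ✓.
Low-risk (own payoff 2318 − 26×41 = 1252): to k=0 gives 370 → no gain ✓; to k=3 gives 880 − 26×3 = 802 → no gain ✓.
6 of the 6 constraints hold; this profile is a separating equilibrium.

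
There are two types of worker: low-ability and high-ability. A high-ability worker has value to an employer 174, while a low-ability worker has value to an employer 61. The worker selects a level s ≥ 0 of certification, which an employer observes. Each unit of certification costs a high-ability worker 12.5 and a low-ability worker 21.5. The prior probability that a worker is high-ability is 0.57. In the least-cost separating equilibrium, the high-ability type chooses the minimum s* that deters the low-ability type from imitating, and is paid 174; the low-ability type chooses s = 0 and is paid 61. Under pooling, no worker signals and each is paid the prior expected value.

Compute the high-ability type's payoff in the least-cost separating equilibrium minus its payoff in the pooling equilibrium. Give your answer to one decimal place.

-17.1

Least-cost separating signal: s* solves 61 = 174 − 21.5·s*, so s* = (174 − 61)/21.5 ≈ 5.2558.
High-ability type's separating payoff: 174 − 12.5 × s* = 174 − 12.5 × (174 − 61)/21.5 = 174 − 1412.5/21.5 ≈ 108.302.
Pooling payoff: 0.57 × 174 + 0.43 × 61 = 125.41.
Difference: 108.302 − 125.41 = -17.108, i.e. -17.1 to one decimal place.
The high-ability type would prefer the pooling outcome.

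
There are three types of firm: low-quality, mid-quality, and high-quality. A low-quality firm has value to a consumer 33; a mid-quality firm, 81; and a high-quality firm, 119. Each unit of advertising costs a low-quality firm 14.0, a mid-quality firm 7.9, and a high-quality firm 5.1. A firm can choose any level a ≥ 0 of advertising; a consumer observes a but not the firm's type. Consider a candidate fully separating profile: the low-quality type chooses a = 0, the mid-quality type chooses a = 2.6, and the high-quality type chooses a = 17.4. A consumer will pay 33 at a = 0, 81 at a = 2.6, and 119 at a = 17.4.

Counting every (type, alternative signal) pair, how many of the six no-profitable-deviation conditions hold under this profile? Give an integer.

3

High-quality (own payoff 119 − 5.1×17.4 = 30.26): to a=0 gives 33 → profitable ✗; to a=2.6 gives 81 − 5.1×2.6 = 67.74 → profitable ✗.
Mid-quality (own payoff 81 − 7.9×2.6 = 60.46): to a=0 gives 33 → no gain ✓; to a=17.4 gives 119 − 7.9×17.4 = -18.46 → no gain ✓.
Low-quality (own payoff 33): to a=2.6 gives 81 − 14.0×2.6 = 44.6 → profitable ✗; to a=17.4 gives 119 − 14.0×17.4 = -124.6 → no gain ✓.
3 of the 6 constraints hold; not an equilibrium.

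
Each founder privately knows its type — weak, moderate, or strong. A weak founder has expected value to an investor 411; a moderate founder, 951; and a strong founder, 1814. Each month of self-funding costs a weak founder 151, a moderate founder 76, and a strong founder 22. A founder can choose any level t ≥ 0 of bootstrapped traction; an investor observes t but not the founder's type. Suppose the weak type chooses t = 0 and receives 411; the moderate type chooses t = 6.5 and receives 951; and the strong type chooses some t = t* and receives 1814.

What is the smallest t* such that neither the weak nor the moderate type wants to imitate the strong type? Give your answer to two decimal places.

17.86

Weak type (on-path payoff 411) won't mimic when 411 ≥ 1814 − 151·t*, i.e. t* ≥ 9.29.
Moderate type (on-path payoff 951 − 76×6.5 = 457) won't mimic when 457 ≥ 1814 − 76·t*, i.e. t* ≥ 17.86.
Both must hold, so t* = max(9.29, 17.86) = 17.86. The moderate type's constraint binds.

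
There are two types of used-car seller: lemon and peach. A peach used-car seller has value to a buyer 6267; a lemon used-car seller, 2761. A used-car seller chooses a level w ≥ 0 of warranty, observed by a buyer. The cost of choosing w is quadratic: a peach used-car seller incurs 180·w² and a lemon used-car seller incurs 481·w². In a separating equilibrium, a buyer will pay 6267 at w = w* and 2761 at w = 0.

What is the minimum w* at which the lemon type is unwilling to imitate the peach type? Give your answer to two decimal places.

2.70

The lemon type at w = 0 receives 2761; imitating at w* yields 6267 − 481·w*².
Indifference: 2761 = 6267 − 481·w*², so w*² = (6267 − 2761) / 481 ≈ 7.2890.
w* = √7.2890 ≈ 2.70.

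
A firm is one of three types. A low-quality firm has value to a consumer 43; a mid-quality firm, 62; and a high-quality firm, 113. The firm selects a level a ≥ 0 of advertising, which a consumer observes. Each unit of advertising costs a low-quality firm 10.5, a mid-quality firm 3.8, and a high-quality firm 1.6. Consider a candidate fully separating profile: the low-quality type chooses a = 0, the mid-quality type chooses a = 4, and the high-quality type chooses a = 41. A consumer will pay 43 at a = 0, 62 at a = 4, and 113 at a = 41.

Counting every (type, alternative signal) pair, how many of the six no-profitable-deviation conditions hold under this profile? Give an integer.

Low-quality (own payoff 43): to a=4 gives 62 − 10.5×4 = 20 → no gain ✓; to a=41 gives 113 − 10.5×41 = -317.5 → no gain ✓.
High-quality (own payoff 113 − 1.6×41 = 47.4): to a=0 gives 43 → no gain ✓; to a=4 gives 62 − 1.6×4 = 55.6 → profitable ✗.
Mid-quality (own payoff 62 − 3.8×4 = 46.8): to a=0 gives 43 → no gain ✓; to a=41 gives 113 − 3.8×41 = -42.8 → no gain ✓.
5 of the 6 constraints hold; not an equilibrium.

5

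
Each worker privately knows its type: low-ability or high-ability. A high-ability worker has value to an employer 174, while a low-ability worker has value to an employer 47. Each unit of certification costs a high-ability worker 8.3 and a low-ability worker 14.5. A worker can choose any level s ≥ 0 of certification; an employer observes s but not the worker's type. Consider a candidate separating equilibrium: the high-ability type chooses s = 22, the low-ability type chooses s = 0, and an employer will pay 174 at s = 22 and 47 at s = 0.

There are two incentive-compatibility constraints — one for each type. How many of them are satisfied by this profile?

1

High-ability type: signal → 174 − 8.3 × 22 = -8.6; deviate to 0 → 47. IC fails (-8.6 < 47).
Low-ability type: stay at 0 → 47; mimic → 174 − 14.5 × 22 = -145. IC holds (47 ≥ -145).
1 of 2 constraints hold, so this profile is not an equilibrium.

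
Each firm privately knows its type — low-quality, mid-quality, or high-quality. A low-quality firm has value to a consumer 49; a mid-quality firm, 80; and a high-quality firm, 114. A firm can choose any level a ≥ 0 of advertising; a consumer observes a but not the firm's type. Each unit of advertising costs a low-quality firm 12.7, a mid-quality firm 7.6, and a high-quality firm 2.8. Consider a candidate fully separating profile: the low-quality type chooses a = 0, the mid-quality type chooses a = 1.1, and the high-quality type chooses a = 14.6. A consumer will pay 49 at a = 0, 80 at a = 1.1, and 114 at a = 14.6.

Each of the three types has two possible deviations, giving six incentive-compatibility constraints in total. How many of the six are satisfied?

4

High-quality (own payoff 114 − 2.8×14.6 = 73.12): to a=0 gives 49 → no gain ✓; to a=1.1 gives 80 − 2.8×1.1 = 76.92 → profitable ✗.
Low-quality (own payoff 49): to a=1.1 gives 80 − 12.7×1.1 = 66.03 → profitable ✗; to a=14.6 gives 114 − 12.7×14.6 = -71.42 → no gain ✓.
Mid-quality (own payoff 80 − 7.6×1.1 = 71.64): to a=0 gives 49 → no gain ✓; to a=14.6 gives 114 − 7.6×14.6 = 3.04 → no gain ✓.
4 of the 6 constraints hold; not an equilibrium.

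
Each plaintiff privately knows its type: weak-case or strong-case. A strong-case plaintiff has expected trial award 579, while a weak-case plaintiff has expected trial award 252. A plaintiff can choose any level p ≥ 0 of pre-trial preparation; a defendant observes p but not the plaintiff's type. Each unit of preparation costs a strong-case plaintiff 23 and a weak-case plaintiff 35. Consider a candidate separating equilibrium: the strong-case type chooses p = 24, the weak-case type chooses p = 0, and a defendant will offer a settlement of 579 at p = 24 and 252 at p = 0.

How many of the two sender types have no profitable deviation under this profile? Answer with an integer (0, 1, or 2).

1

Weak-case type: stay at 0 → 252; mimic → 579 − 35 × 24 = -261. IC holds (252 ≥ -261).
Strong-case type: signal → 579 − 23 × 24 = 27; deviate to 0 → 252. IC fails (27 < 252).
1 of 2 constraints hold, so this profile is not an equilibrium.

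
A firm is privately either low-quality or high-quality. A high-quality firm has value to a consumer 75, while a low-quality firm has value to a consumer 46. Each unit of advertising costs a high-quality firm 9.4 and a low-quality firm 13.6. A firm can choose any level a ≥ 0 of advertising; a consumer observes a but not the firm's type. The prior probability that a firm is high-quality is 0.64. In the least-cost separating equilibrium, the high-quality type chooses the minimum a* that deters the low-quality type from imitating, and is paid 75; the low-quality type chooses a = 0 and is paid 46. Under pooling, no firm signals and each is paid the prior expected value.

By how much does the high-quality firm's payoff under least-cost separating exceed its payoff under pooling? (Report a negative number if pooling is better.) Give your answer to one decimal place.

Least-cost separating signal: a* solves 46 = 75 − 13.6·a*, so a* = (75 − 46)/13.6 ≈ 2.1324.
High-quality type's separating payoff: 75 − 9.4 × a* = 75 − 9.4 × (75 − 46)/13.6 = 75 − 272.6/13.6 ≈ 54.956.
Pooling payoff: 0.64 × 75 + 0.36 × 46 = 64.56.
Difference: 54.956 − 64.56 = -9.604, i.e. -9.6 to one decimal place.
The high-quality type would prefer the pooling outcome.

-9.6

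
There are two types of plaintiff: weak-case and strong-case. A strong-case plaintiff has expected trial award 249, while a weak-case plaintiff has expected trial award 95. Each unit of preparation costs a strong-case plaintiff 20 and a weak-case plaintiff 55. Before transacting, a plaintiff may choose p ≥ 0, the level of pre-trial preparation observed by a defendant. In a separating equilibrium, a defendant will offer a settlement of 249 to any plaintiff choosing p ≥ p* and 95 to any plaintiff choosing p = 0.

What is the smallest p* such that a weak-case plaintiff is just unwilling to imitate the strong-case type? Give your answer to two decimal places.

A weak-case plaintiff choosing p = 0 receives 95.
Imitating at p* instead would pay 249 at cost 55·p*, netting 249 − 55·p*.
Indifference: 95 = 249 − 55·p*, so p* = (249 − 95) / 55 = 2.80.
At p* the weak-case type's incentive constraint just binds; the strong-case type strictly prefers p* since its per-unit cost is lower.

2.80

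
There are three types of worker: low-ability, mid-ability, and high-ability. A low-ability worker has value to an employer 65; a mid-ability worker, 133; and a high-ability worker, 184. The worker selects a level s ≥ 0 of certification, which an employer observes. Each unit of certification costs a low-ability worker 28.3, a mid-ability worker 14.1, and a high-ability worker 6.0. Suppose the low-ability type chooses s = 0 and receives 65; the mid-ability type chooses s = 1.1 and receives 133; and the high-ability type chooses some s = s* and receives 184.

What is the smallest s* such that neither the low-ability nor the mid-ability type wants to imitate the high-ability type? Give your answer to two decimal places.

Low-ability type (on-path payoff 65) won't mimic when 65 ≥ 184 − 28.3·s*, i.e. s* ≥ 4.20.
Mid-ability type (on-path payoff 133 − 14.1×1.1 = 117.49) won't mimic when 117.49 ≥ 184 − 14.1·s*, i.e. s* ≥ 4.72.
Both must hold, so s* = max(4.20, 4.72) = 4.72. The mid-ability type's constraint binds.

4.72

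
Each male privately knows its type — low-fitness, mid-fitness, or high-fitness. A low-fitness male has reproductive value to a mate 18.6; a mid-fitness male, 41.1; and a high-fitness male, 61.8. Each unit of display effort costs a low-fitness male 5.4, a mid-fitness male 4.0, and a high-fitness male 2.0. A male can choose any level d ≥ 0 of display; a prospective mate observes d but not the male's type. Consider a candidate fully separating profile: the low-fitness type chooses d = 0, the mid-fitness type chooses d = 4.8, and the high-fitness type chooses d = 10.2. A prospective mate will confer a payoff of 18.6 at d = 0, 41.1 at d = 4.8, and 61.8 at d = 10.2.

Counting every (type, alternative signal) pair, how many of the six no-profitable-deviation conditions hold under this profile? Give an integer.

6

Low-fitness (own payoff 18.6): to d=4.8 gives 41.1 − 5.4×4.8 = 15.18 → no gain ✓; to d=10.2 gives 61.8 − 5.4×10.2 = 6.72 → no gain ✓.
High-fitness (own payoff 61.8 − 2.0×10.2 = 41.4): to d=0 gives 18.6 → no gain ✓; to d=4.8 gives 41.1 − 2.0×4.8 = 31.5 → no gain ✓.
Mid-fitness (own payoff 41.1 − 4.0×4.8 = 21.9): to d=0 gives 18.6 → no gain ✓; to d=10.2 gives 61.8 − 4.0×10.2 = 21 → no gain ✓.
6 of the 6 constraints hold; this profile is a separating equilibrium.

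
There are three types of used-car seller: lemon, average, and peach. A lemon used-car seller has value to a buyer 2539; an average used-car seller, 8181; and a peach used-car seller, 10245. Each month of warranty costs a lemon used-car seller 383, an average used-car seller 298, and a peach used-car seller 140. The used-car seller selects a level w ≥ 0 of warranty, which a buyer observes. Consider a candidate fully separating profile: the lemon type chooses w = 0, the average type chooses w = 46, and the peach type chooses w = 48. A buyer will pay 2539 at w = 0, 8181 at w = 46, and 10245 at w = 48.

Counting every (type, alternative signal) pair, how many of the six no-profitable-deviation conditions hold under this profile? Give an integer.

4

Lemon (own payoff 2539): to w=46 gives 8181 − 383×46 = -9437 → no gain ✓; to w=48 gives 10245 − 383×48 = -8139 → no gain ✓.
Average (own payoff 8181 − 298×46 = -5527): to w=0 gives 2539 → profitable ✗; to w=48 gives 10245 − 298×48 = -4059 → profitable ✗.
Peach (own payoff 10245 − 140×48 = 3525): to w=0 gives 2539 → no gain ✓; to w=46 gives 8181 − 140×46 = 1741 → no gain ✓.
4 of the 6 constraints hold; not an equilibrium.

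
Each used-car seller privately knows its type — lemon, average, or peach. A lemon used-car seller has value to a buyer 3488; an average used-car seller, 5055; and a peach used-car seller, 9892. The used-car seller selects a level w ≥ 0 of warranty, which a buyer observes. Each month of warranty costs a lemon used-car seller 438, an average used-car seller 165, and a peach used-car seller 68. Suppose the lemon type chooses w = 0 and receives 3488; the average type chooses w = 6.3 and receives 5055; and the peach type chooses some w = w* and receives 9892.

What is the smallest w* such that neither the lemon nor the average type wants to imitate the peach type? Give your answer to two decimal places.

Average type (on-path payoff 5055 − 165×6.3 = 4015.5) won't mimic when 4015.5 ≥ 9892 − 165·w*, i.e. w* ≥ 35.62.
Lemon type (on-path payoff 3488) won't mimic when 3488 ≥ 9892 − 438·w*, i.e. w* ≥ 14.62.
Both must hold, so w* = max(14.62, 35.62) = 35.62. The average type's constraint binds.

35.62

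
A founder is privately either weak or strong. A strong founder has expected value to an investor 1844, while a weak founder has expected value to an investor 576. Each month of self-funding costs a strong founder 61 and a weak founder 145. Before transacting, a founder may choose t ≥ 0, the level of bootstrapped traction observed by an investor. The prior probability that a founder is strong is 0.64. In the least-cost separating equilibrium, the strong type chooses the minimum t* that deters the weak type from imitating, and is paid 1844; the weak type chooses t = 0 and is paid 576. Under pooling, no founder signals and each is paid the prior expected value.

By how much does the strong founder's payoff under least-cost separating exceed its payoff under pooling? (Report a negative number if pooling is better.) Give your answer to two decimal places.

Least-cost separating signal: t* solves 576 = 1844 − 145·t*, so t* = (1844 − 576)/145 ≈ 8.7448.
Strong type's separating payoff: 1844 − 61 × t* = 1844 − 61 × (1844 − 576)/145 = 1844 − 77348/145 ≈ 1310.5655.
Pooling payoff: 0.64 × 1844 + 0.36 × 576 = 1387.52.
Difference: 1310.5655 − 1387.52 = -76.9545, i.e. -76.95 to two decimal places.
The strong type would prefer the pooling outcome.

-76.95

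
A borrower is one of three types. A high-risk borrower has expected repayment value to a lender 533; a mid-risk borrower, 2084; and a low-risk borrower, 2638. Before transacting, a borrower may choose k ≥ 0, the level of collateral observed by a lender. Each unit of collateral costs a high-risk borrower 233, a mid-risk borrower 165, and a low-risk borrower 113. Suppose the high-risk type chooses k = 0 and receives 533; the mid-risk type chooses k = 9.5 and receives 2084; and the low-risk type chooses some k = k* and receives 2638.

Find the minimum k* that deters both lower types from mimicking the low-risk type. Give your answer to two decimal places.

12.86

High-risk type (on-path payoff 533) won't mimic when 533 ≥ 2638 − 233·k*, i.e. k* ≥ 9.03.
Mid-risk type (on-path payoff 2084 − 165×9.5 = 516.5) won't mimic when 516.5 ≥ 2638 − 165·k*, i.e. k* ≥ 12.86.
Both must hold, so k* = max(9.03, 12.86) = 12.86. The mid-risk type's constraint binds.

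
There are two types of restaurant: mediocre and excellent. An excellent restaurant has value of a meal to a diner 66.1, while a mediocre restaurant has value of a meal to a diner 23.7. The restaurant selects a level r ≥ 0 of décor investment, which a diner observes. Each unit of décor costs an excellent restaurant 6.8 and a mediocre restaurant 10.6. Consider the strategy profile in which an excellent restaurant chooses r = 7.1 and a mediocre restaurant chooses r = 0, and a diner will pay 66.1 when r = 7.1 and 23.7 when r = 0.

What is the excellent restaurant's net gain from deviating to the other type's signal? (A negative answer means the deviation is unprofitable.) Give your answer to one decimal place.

5.9

Playing r = 7.1 the excellent restaurant receives 66.1 − 6.8 × 7.1 = 17.82.
Deviating to r = 0 yields 23.7 instead.
Gain from deviating: 23.7 − 17.82 = 5.88, i.e. 5.9 to one decimal place.
The gain is positive, so the excellent type's incentive-compatibility constraint is violated — this profile is not a separating equilibrium.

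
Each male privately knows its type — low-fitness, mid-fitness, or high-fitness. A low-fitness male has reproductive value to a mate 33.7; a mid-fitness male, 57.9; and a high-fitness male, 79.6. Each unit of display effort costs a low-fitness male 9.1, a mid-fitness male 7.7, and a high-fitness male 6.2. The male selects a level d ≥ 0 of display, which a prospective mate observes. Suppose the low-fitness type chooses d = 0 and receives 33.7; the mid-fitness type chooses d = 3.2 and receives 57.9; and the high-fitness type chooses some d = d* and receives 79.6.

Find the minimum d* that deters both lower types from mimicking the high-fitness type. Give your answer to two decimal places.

6.02

Low-fitness type (on-path payoff 33.7) won't mimic when 33.7 ≥ 79.6 − 9.1·d*, i.e. d* ≥ 5.04.
Mid-fitness type (on-path payoff 57.9 − 7.7×3.2 = 33.26) won't mimic when 33.26 ≥ 79.6 − 7.7·d*, i.e. d* ≥ 6.02.
Both must hold, so d* = max(5.04, 6.02) = 6.02. The mid-fitness type's constraint binds.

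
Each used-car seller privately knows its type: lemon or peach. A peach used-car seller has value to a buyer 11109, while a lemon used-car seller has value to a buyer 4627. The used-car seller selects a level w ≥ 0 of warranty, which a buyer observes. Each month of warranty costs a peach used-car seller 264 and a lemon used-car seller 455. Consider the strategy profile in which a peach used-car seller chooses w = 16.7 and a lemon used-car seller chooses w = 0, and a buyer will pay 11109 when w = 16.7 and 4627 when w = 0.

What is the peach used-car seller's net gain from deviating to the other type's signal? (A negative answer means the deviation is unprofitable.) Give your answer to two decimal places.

-2073.20

Playing w = 16.7 the peach used-car seller receives 11109 − 264 × 16.7 = 6700.2.
Deviating to w = 0 yields 4627 instead.
Gain from deviating: 4627 − 6700.2 = -2073.20.
The gain is negative, so the peach type's incentive-compatibility constraint is satisfied.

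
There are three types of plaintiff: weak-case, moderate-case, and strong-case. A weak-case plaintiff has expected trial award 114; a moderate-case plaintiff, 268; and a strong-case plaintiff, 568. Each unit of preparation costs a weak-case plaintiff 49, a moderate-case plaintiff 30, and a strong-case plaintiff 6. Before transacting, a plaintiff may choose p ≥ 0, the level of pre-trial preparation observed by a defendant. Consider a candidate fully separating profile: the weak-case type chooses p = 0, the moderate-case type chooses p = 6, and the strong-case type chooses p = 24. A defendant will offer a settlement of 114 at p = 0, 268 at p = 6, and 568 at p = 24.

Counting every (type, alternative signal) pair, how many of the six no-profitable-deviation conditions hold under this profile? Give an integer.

5

Moderate-case (own payoff 268 − 30×6 = 88): to p=0 gives 114 → profitable ✗; to p=24 gives 568 − 30×24 = -152 → no gain ✓.
Strong-case (own payoff 568 − 6×24 = 424): to p=0 gives 114 → no gain ✓; to p=6 gives 268 − 6×6 = 232 → no gain ✓.
Weak-case (own payoff 114): to p=6 gives 268 − 49×6 = -26 → no gain ✓; to p=24 gives 568 − 49×24 = -608 → no gain ✓.
5 of the 6 constraints hold; not an equilibrium.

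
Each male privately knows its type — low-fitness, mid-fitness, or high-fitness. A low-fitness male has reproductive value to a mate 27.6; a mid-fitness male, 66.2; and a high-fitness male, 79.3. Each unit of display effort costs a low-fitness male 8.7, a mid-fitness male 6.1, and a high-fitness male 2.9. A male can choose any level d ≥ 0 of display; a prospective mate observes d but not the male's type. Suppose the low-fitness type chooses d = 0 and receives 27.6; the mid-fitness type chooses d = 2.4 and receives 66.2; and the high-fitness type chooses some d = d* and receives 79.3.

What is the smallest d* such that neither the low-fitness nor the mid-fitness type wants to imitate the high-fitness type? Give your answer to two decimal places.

5.94

Mid-fitness type (on-path payoff 66.2 − 6.1×2.4 = 51.56) won't mimic when 51.56 ≥ 79.3 − 6.1·d*, i.e. d* ≥ 4.55.
Low-fitness type (on-path payoff 27.6) won't mimic when 27.6 ≥ 79.3 − 8.7·d*, i.e. d* ≥ 5.94.
Both must hold, so d* = max(5.94, 4.55) = 5.94. The low-fitness type's constraint binds.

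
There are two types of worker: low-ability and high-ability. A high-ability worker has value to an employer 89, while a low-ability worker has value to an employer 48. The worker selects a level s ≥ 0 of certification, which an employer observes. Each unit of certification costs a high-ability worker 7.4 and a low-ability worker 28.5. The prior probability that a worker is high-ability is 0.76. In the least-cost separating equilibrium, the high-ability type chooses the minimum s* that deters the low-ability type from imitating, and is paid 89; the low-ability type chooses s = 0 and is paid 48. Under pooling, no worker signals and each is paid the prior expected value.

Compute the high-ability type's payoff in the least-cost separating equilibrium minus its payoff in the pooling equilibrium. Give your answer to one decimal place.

-0.8

Least-cost separating signal: s* solves 48 = 89 − 28.5·s*, so s* = (89 − 48)/28.5 ≈ 1.4386.
High-ability type's separating payoff: 89 − 7.4 × s* = 89 − 7.4 × (89 − 48)/28.5 = 89 − 303.4/28.5 ≈ 78.354.
Pooling payoff: 0.76 × 89 + 0.24 × 48 = 79.16.
Difference: 78.354 − 79.16 = -0.806, i.e. -0.8 to one decimal place.
The high-ability type would prefer the pooling outcome.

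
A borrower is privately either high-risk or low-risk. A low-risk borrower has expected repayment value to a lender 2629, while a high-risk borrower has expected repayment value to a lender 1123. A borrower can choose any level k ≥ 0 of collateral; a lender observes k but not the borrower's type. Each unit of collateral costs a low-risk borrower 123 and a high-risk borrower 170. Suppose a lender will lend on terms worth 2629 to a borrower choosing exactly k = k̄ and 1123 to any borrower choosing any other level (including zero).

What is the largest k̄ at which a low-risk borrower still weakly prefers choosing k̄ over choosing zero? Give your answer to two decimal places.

Choosing k̄ yields the low-risk type 2629 − 123·k̄; choosing zero yields 1123.
The low-risk type is indifferent at 2629 − 123·k̄ = 1123, i.e. k̄ = (2629 − 1123) / 123 ≈ 12.24.
For any k̄ above 12.24 the low-risk type would rather pool at zero, so separation collapses.

12.24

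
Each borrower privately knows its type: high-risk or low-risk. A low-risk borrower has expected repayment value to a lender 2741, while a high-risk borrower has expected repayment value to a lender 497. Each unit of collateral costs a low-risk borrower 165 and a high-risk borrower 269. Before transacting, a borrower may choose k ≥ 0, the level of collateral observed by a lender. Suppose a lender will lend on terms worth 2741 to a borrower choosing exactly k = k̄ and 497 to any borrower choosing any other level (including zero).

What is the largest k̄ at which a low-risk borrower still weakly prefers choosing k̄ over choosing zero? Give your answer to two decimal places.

13.60

Choosing k̄ yields the low-risk type 2741 − 165·k̄; choosing zero yields 497.
The low-risk type is indifferent at 2741 − 165·k̄ = 497, i.e. k̄ = (2741 − 497) / 165 = 13.60.
For any k̄ above 13.60 the low-risk type would rather pool at zero, so separation collapses.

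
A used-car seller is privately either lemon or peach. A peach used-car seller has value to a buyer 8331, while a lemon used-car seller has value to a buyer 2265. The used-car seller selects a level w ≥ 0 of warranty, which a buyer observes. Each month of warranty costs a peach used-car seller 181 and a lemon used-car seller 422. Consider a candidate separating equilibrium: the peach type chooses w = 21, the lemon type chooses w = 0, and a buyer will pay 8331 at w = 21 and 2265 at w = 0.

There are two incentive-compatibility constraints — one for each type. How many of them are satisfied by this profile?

2

Peach type: signal → 8331 − 181 × 21 = 4530; deviate to 0 → 2265. IC holds (4530 ≥ 2265).
Lemon type: stay at 0 → 2265; mimic → 8331 − 422 × 21 = -531. IC holds (2265 ≥ -531).
2 of 2 constraints hold, so this is a separating equilibrium.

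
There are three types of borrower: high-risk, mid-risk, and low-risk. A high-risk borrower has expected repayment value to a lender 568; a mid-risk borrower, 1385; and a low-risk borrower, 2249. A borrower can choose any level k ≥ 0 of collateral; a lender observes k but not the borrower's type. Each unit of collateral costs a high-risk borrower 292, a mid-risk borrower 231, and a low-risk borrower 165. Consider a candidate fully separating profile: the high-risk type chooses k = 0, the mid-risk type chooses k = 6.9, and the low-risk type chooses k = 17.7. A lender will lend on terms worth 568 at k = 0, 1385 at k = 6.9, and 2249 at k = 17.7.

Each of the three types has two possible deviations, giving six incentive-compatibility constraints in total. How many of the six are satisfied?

3

High-risk (own payoff 568): to k=6.9 gives 1385 − 292×6.9 = -629.8 → no gain ✓; to k=17.7 gives 2249 − 292×17.7 = -2919.4 → no gain ✓.
Mid-risk (own payoff 1385 − 231×6.9 = -208.9): to k=0 gives 568 → profitable ✗; to k=17.7 gives 2249 − 231×17.7 = -1839.7 → no gain ✓.
Low-risk (own payoff 2249 − 165×17.7 = -671.5): to k=0 gives 568 → profitable ✗; to k=6.9 gives 1385 − 165×6.9 = 246.5 → profitable ✗.
3 of the 6 constraints hold; not an equilibrium.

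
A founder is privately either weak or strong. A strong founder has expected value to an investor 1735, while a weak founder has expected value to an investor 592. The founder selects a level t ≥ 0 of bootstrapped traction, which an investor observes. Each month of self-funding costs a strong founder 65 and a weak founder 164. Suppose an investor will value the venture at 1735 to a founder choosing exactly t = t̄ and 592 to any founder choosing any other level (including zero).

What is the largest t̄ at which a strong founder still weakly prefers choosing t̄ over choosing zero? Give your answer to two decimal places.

Choosing t̄ yields the strong type 1735 − 65·t̄; choosing zero yields 592.
The strong type is indifferent at 1735 − 65·t̄ = 592, i.e. t̄ = (1735 − 592) / 65 ≈ 17.58.
For any t̄ above 17.58 the strong type would rather pool at zero, so separation collapses.

17.58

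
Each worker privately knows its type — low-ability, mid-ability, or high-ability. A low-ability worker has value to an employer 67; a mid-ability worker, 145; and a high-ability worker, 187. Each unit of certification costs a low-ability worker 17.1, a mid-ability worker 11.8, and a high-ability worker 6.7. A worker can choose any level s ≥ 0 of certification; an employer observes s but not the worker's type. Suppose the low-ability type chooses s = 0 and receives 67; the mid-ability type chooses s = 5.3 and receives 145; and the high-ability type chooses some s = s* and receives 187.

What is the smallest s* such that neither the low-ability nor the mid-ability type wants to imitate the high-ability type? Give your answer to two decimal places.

8.86

Low-ability type (on-path payoff 67) won't mimic when 67 ≥ 187 − 17.1·s*, i.e. s* ≥ 7.02.
Mid-ability type (on-path payoff 145 − 11.8×5.3 = 82.46) won't mimic when 82.46 ≥ 187 − 11.8·s*, i.e. s* ≥ 8.86.
Both must hold, so s* = max(7.02, 8.86) = 8.86. The mid-ability type's constraint binds.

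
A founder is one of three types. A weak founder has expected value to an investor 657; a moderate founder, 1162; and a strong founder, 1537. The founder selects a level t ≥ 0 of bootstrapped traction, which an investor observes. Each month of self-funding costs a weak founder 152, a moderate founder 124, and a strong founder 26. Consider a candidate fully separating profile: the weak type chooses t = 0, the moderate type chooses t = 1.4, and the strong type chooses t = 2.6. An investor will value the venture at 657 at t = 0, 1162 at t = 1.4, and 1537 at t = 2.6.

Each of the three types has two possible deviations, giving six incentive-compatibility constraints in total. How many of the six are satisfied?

Strong (own payoff 1537 − 26×2.6 = 1469.4): to t=0 gives 657 → no gain ✓; to t=1.4 gives 1162 − 26×1.4 = 1125.6 → no gain ✓.
Weak (own payoff 657): to t=1.4 gives 1162 − 152×1.4 = 949.2 → profitable ✗; to t=2.6 gives 1537 − 152×2.6 = 1141.8 → profitable ✗.
Moderate (own payoff 1162 − 124×1.4 = 988.4): to t=0 gives 657 → no gain ✓; to t=2.6 gives 1537 − 124×2.6 = 1214.6 → profitable ✗.
3 of the 6 constraints hold; not an equilibrium.

3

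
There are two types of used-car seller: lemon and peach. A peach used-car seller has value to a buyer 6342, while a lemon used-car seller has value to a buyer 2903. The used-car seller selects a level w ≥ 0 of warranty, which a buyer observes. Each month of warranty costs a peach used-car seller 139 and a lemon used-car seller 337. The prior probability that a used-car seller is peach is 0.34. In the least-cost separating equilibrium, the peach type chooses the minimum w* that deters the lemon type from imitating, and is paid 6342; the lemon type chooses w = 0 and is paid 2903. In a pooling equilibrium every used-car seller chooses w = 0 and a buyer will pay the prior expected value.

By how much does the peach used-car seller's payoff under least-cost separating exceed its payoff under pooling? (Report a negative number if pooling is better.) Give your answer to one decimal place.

Least-cost separating signal: w* solves 2903 = 6342 − 337·w*, so w* = (6342 − 2903)/337 ≈ 10.2047.
Peach type's separating payoff: 6342 − 139 × w* = 6342 − 139 × (6342 − 2903)/337 = 6342 − 478021/337 ≈ 4923.540.
Pooling payoff: 0.34 × 6342 + 0.66 × 2903 = 4072.26.
Difference: 4923.540 − 4072.26 = 851.28, i.e. 851.3 to one decimal place.
The peach type prefers to separate.

851.3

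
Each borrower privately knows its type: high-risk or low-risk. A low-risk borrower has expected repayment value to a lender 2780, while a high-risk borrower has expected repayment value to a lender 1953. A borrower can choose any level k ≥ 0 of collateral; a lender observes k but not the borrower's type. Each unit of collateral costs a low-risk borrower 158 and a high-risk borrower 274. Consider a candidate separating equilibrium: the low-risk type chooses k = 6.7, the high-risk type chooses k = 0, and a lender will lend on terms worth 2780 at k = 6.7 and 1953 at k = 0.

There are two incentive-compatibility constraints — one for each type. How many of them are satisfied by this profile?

High-risk type: stay at 0 → 1953; mimic → 2780 − 274 × 6.7 = 944.2. IC holds (1953 ≥ 944.2).
Low-risk type: signal → 2780 − 158 × 6.7 = 1721.4; deviate to 0 → 1953. IC fails (1721.4 < 1953).
1 of 2 constraints hold, so this profile is not an equilibrium.

1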